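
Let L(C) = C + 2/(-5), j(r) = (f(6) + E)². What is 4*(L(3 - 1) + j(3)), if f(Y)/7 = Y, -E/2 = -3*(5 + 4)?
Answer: 184352/5 ≈ 36870.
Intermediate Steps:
E = 54 (E = -(-6)*(5 + 4) = -(-6)*9 = -2*(-27) = 54)
f(Y) = 7*Y
j(r) = 9216 (j(r) = (7*6 + 54)² = (42 + 54)² = 96² = 9216)
L(C) = -⅖ + C (L(C) = C + 2*(-⅕) = C - ⅖ = -⅖ + C)
4*(L(3 - 1) + j(3)) = 4*((-⅖ + (3 - 1)) + 9216) = 4*((-⅖ + 2) + 9216) = 4*(8/5 + 9216) = 4*(46088/5) = 184352/5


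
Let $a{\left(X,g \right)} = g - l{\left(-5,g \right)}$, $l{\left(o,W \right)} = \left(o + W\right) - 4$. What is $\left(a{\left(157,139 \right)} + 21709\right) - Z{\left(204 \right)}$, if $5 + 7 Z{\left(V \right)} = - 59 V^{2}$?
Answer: $\frac{2607375}{7} \approx 3.7248 \cdot 10^{5}$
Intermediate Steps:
$l{\left(o,W \right)} = -4 + W + o$ ($l{\left(o,W \right)} = \left(W + o\right) - 4 = -4 + W + o$)
$a{\left(X,g \right)} = 9$ ($a{\left(X,g \right)} = g - \left(-4 + g - 5\right) = g - \left(-9 + g\right) = 9$)
$Z{\left(V \right)} = - \frac{5}{7} - \frac{59 V^{2}}{7}$ ($Z{\left(V \right)} = - \frac{5}{7} + \frac{\left(-59\right) V^{2}}{7} = - \frac{5}{7} - \frac{59 V^{2}}{7}$)
$\left(a{\left(157,139 \right)} + 21709\right) - Z{\left(204 \right)} = \left(9 + 21709\right) - \left(- \frac{5}{7} - \frac{59 \cdot 204^{2}}{7}\right) = 21718 - \left(- \frac{5}{7} - \frac{2455344}{7}\right) = 21718 - - \frac{2455349}{7} = 21718 + \frac{2455349}{7} = \frac{2607375}{7}$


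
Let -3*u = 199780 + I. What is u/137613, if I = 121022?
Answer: -106934/137613 ≈ -0.77706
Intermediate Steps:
u = -106934 (u = -(199780 + 121022)/3 = -1/3*320802 = -106934)
u/137613 = -106934/137613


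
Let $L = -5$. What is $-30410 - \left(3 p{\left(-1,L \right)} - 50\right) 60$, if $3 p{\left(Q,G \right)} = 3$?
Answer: $-27590$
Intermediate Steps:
$p{\left(Q,G \right)} = 1$ ($p{\left(Q,G \right)} = \frac{1}{3} \cdot 3 = 1$)
$-30410 - \left(3 p{\left(-1,L \right)} - 50\right) 60 = -30410 - \left(3 \cdot 1 - 50\right) 60 = -30410 - \left(3 - 50\right) 60 = -30410 - \left(-47\right) 60 = -30410 - -2820 = -30410 + 2820 = -27590$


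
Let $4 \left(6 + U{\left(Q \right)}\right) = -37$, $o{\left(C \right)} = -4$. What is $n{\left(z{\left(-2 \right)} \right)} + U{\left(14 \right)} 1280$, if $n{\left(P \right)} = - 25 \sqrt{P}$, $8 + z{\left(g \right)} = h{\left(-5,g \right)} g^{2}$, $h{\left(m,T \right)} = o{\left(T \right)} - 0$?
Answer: $-19520 - 50 i \sqrt{6} \approx -19520.0 - 122.47 i$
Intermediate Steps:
$U{\left(Q \right)} = - \frac{61}{4}$ ($U{\left(Q \right)} = -6 + \frac{1}{4} \left(-37\right) = -6 - \frac{37}{4} = - \frac{61}{4}$)
$h{\left(m,T \right)} = -4$ ($h{\left(m,T \right)} = -4 - 0 = -4 + 0 = -4$)
$z{\left(g \right)} = -8 - 4 g^{2}$
$n{\left(z{\left(-2 \right)} \right)} + U{\left(14 \right)} 1280 = - 25 \sqrt{-8 - 4 \left(-2\right)^{2}} - 19520 = - 25 \sqrt{-8 - 16} - 19520 = - 25 \sqrt{-24} - 19520 = - 25 \cdot 2 i \sqrt{6} - 19520 = - 50 i \sqrt{6} - 19520 = -19520 - 50 i \sqrt{6}$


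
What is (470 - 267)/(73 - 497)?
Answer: -203/424 ≈ -0.47877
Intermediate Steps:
(470 - 267)/(73 - 497) = 203/(-424) = 203*(-1/424) = -203/424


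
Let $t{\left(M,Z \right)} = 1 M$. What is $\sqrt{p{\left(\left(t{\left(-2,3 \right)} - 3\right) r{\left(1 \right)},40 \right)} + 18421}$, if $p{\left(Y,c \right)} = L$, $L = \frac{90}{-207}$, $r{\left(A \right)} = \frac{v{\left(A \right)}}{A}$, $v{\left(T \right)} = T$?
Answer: $\frac{\sqrt{9744479}}{23} \approx 135.72$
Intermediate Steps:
$t{\left(M,Z \right)} = M$
$r{\left(A \right)} = 1$ ($r{\left(A \right)} = \frac{A}{A} = 1$)
$L = - \frac{10}{23}$ ($L = 90 \left(- \frac{1}{207}\right) = - \frac{10}{23} \approx -0.43478$)
$p{\left(Y,c \right)} = - \frac{10}{23}$
$\sqrt{p{\left(\left(t{\left(-2,3 \right)} - 3\right) r{\left(1 \right)},40 \right)} + 18421} = \sqrt{- \frac{10}{23} + 18421} = \sqrt{\frac{423673}{23}} = \frac{\sqrt{9744479}}{23}$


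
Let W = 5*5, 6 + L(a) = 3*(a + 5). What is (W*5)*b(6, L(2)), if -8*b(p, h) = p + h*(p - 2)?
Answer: -4125/4 ≈ -1031.3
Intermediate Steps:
L(a) = 9 + 3*a (L(a) = -6 + 3*(a + 5) = -6 + 3*(5 + a) = -6 + (15 + 3*a) = 9 + 3*a)
b(p, h) = -p/8 - h*(-2 + p)/8 (b(p, h) = -(p + h*(p - 2))/8 = -(p + h*(-2 + p))/8 = -p/8 - h*(-2 + p)/8)
W = 25
(W*5)*b(6, L(2)) = (25*5)*(-1/8*6 + (9 + 3*2)/4 - 1/8*(9 + 3*2)*6) = 125*(-3/4 + (9 + 6)/4 - 1/8*(9 + 6)*6) = 125*(-3/4 + (1/4)*15 - 1/8*15*6) = 125*(-3/4 + 15/4 - 45/4) = 125*(-33/4) = -4125/4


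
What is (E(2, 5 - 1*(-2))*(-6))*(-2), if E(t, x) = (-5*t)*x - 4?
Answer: -888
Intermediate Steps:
E(t, x) = -4 - 5*t*x (E(t, x) = -5*t*x - 4 = -4 - 5*t*x)
(E(2, 5 - 1*(-2))*(-6))*(-2) = ((-4 - 5*2*(5 - 1*(-2)))*(-6))*(-2) = ((-4 - 5*2*(5 + 2))*(-6))*(-2) = ((-4 - 5*2*7)*(-6))*(-2) = ((-4 - 70)*(-6))*(-2) = -74*(-6)*(-2) = 444*(-2) = -888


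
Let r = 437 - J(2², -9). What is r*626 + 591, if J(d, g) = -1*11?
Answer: 281039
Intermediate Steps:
J(d, g) = -11
r = 448 (r = 437 - 1*(-11) = 437 + 11 = 448)
r*626 + 591 = 448*626 + 591 = 280448 + 591 = 281039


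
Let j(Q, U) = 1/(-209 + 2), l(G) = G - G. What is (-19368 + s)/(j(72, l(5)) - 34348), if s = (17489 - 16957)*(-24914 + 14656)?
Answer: 1133661168/7110037 ≈ 159.45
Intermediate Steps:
l(G) = 0
j(Q, U) = -1/207 (j(Q, U) = 1/(-207) = -1/207)
s = -5457256 (s = 532*(-10258) = -5457256)
(-19368 + s)/(j(72, l(5)) - 34348) = (-19368 - 5457256)/(-1/207 - 34348) = -5476624/(-7110037/207) = -5476624*(-207/7110037) = 1133661168/7110037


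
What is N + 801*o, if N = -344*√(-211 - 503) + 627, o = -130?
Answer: -103503 - 344*I*√714 ≈ -1.035e+5 - 9192.0*I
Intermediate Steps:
N = 627 - 344*I*√714 (N = -344*I*√714 + 627 = 627 - 344*I*√714 ≈ 627.0 - 9192.0*I)
N + 801*o = (627 - 344*I*√714) + 801*(-130) = (627 - 344*I*√714) - 104130 = -103503 - 344*I*√714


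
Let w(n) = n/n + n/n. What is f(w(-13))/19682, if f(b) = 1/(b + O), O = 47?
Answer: 1/964418 ≈ 1.0369e-6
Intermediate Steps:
w(n) = 2 (w(n) = 1 + 1 = 2)
f(b) = 1/(47 + b) (f(b) = 1/(b + 47) = 1/(47 + b))
f(w(-13))/19682 = 1/((47 + 2)*19682) = (1/19682)/49 = (1/49)*(1/19682) = 1/964418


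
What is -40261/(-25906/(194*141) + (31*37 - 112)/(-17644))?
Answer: 9715663253868/242698427 ≈ 40032.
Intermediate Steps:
-40261/(-25906/(194*141) + (31*37 - 112)/(-17644)) = -40261/(-25906/27354 + (1147 - 112)*(-1/17644)) = -40261/(-25906*1/27354 + 1035*(-1/17644)) = -40261/(-12953/13677 - 1035/17644) = -40261/(-242698427/241316988) = -40261*(-241316988/242698427) = 9715663253868/242698427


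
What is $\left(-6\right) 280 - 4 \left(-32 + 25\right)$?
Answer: $-1652$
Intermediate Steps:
$\left(-6\right) 280 - 4 \left(-32 + 25\right) = -1680 - 4 \left(-7\right) = -1680 - -28 = -1680 + 28 = -1652$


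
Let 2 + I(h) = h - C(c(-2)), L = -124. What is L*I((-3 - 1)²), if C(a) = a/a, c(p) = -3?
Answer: -1612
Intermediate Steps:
C(a) = 1
I(h) = -3 + h (I(h) = -2 + (h - 1*1) = -2 + (h - 1) = -2 + (-1 + h) = -3 + h)
L*I((-3 - 1)²) = -124*(-3 + (-3 - 1)²) = -124*(-3 + (-4)²) = -124*(-3 + 16) = -124*13 = -1612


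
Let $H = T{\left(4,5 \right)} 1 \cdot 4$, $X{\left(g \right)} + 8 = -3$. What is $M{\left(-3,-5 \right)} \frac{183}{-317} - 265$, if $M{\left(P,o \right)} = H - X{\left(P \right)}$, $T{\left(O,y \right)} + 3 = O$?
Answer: $- \frac{86750}{317} \approx -273.66$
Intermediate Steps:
$T{\left(O,y \right)} = -3 + O$
$X{\left(g \right)} = -11$ ($X{\left(g \right)} = -8 - 3 = -11$)
$H = 4$ ($H = \left(-3 + 4\right) 1 \cdot 4 = 1 \cdot 1 \cdot 4 = 1 \cdot 4 = 4$)
$M{\left(P,o \right)} = 15$ ($M{\left(P,o \right)} = 4 - -11 = 4 + 11 = 15$)
$M{\left(-3,-5 \right)} \frac{183}{-317} - 265 = 15 \frac{183}{-317} - 265 = 15 \cdot 183 \left(- \frac{1}{317}\right) - 265 = 15 \left(- \frac{183}{317}\right) - 265 = - \frac{2745}{317} - 265 = - \frac{86750}{317}$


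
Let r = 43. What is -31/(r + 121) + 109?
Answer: 17845/164 ≈ 108.81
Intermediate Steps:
-31/(r + 121) + 109 = -31/(43 + 121) + 109 = -31/164 + 109 = 17845/164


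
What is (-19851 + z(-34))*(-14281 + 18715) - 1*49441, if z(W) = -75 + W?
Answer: -88552081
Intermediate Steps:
(-19851 + z(-34))*(-14281 + 18715) - 1*49441 = (-19851 + (-75 - 34))*(-14281 + 18715) - 1*49441 = (-19851 - 109)*4434 - 49441 = -19960*4434 - 49441 = -88502640 - 49441 = -88552081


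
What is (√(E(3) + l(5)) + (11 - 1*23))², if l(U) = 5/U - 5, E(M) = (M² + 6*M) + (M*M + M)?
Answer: (12 - √35)² ≈ 37.014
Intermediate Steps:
E(M) = 2*M² + 7*M (E(M) = (M² + 6*M) + (M² + M) = (M² + 6*M) + (M + M²) = 2*M² + 7*M)
l(U) = -5 + 5/U
(√(E(3) + l(5)) + (11 - 1*23))² = (√(3*(7 + 2*3) + (-5 + 5/5)) + (11 - 1*23))² = (√(3*(7 + 6) + (-5 + 5*(⅕))) + (11 - 23))² = (√(3*13 + (-5 + 1)) - 12)² = (√(39 - 4) - 12)² = (√35 - 12)² = (-12 + √35)²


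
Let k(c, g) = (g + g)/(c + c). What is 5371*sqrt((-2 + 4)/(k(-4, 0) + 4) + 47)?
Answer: 5371*sqrt(190)/2 ≈ 37017.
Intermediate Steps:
k(c, g) = g/c (k(c, g) = (2*g)/((2*c)) = (2*g)*(1/(2*c)) = g/c)
5371*sqrt((-2 + 4)/(k(-4, 0) + 4) + 47) = 5371*sqrt((-2 + 4)/(0/(-4) + 4) + 47) = 5371*sqrt(2/(0*(-1/4) + 4) + 47) = 5371*sqrt(2/(0 + 4) + 47) = 5371*sqrt(2/4 + 47) = 5371*sqrt(2*(1/4) + 47) = 5371*sqrt(1/2 + 47) = 5371*sqrt(95/2) = 5371*(sqrt(190)/2) = 5371*sqrt(190)/2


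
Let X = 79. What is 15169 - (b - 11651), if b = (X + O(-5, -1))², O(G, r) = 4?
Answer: 19931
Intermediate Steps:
b = 6889 (b = (79 + 4)² = 83² = 6889)
15169 - (b - 11651) = 15169 - (6889 - 11651) = 15169 - 1*(-4762) = 15169 + 4762 = 19931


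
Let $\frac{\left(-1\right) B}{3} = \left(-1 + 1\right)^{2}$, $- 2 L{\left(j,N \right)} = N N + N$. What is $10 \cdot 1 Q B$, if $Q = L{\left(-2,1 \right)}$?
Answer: $0$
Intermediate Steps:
$L{\left(j,N \right)} = - \frac{N}{2} - \frac{N^{2}}{2}$ ($L{\left(j,N \right)} = - \frac{N N + N}{2} = - \frac{N^{2} + N}{2} = - \frac{N + N^{2}}{2} = - \frac{N}{2} - \frac{N^{2}}{2}$)
$Q = -1$ ($Q = \left(- \frac{1}{2}\right) 1 \left(1 + 1\right) = \left(- \frac{1}{2}\right) 1 \cdot 2 = -1$)
$B = 0$ ($B = - 3 \left(-1 + 1\right)^{2} = - 3 \cdot 0^{2} = \left(-3\right) 0 = 0$)
$10 \cdot 1 Q B = 10 \cdot 1 \left(-1\right) 0 = 10 \left(-1\right) 0 = \left(-10\right) 0 = 0$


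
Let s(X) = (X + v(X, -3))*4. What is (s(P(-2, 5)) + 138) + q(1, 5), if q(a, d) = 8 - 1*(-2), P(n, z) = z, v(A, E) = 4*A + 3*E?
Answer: 212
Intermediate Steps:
v(A, E) = 3*E + 4*A
s(X) = -36 + 20*X (s(X) = (X + (3*(-3) + 4*X))*4 = (X + (-9 + 4*X))*4 = (-9 + 5*X)*4 = -36 + 20*X)
q(a, d) = 10 (q(a, d) = 8 + 2 = 10)
(s(P(-2, 5)) + 138) + q(1, 5) = ((-36 + 20*5) + 138) + 10 = ((-36 + 100) + 138) + 10 = (64 + 138) + 10 = 202 + 10 = 212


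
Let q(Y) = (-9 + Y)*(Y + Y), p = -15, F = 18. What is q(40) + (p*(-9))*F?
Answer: 4910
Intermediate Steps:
q(Y) = 2*Y*(-9 + Y) (q(Y) = (-9 + Y)*(2*Y) = 2*Y*(-9 + Y))
q(40) + (p*(-9))*F = 2*40*(-9 + 40) - 15*(-9)*18 = 2*40*31 + 135*18 = 2480 + 2430 = 4910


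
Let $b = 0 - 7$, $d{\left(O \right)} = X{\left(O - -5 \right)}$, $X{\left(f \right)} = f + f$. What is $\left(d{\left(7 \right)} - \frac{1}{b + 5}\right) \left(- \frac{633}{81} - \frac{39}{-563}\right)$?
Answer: $- \frac{2884630}{15201} \approx -189.77$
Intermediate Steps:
$X{\left(f \right)} = 2 f$
$d{\left(O \right)} = 10 + 2 O$ ($d{\left(O \right)} = 2 \left(O - -5\right) = 2 \left(O + 5\right) = 2 \left(5 + O\right) = 10 + 2 O$)
$b = -7$ ($b = 0 - 7 = -7$)
$\left(d{\left(7 \right)} - \frac{1}{b + 5}\right) \left(- \frac{633}{81} - \frac{39}{-563}\right) = \left(\left(10 + 2 \cdot 7\right) - \frac{1}{-7 + 5}\right) \left(- \frac{633}{81} - \frac{39}{-563}\right) = \left(\left(10 + 14\right) - \frac{1}{-2}\right) \left(\left(-633\right) \frac{1}{81} - - \frac{39}{563}\right) = \left(24 - - \frac{1}{2}\right) \left(- \frac{211}{27} + \frac{39}{563}\right) = \left(24 + \frac{1}{2}\right) \left(- \frac{117740}{15201}\right) = \frac{49}{2} \left(- \frac{117740}{15201}\right) = - \frac{2884630}{15201}$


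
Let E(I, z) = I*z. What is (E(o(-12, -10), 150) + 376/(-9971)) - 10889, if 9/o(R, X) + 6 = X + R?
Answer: -1526774755/139594 ≈ -10937.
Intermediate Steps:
o(R, X) = 9/(-6 + R + X) (o(R, X) = 9/(-6 + (X + R)) = 9/(-6 + (R + X)) = 9/(-6 + R + X))
(E(o(-12, -10), 150) + 376/(-9971)) - 10889 = ((9/(-6 - 12 - 10))*150 + 376/(-9971)) - 10889 = ((9/(-28))*150 + 376*(-1/9971)) - 10889 = ((9*(-1/28))*150 - 376/9971) - 10889 = (-9/28*150 - 376/9971) - 10889 = (-675/14 - 376/9971) - 10889 = -6735689/139594 - 10889 = -1526774755/139594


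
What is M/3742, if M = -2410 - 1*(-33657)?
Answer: 31247/3742 ≈ 8.3503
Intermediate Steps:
M = 31247 (M = -2410 + 33657 = 31247)
M/3742 = 31247/3742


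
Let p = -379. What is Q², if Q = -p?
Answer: 143641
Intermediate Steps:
Q = 379 (Q = -1*(-379) = 379)
Q² = 379² = 143641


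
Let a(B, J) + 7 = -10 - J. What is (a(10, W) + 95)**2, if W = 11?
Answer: 4489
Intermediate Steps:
a(B, J) = -17 - J (a(B, J) = -7 + (-10 - J) = -17 - J)
(a(10, W) + 95)**2 = ((-17 - 1*11) + 95)**2 = ((-17 - 11) + 95)**2 = (-28 + 95)**2 = 67**2 = 4489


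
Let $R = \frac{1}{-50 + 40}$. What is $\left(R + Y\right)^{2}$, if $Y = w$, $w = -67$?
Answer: $\frac{450241}{100} \approx 4502.4$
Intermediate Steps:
$R = - \frac{1}{10}$ ($R = \frac{1}{-10} = - \frac{1}{10} \approx -0.1$)
$Y = -67$
$\left(R + Y\right)^{2} = \left(- \frac{1}{10} - 67\right)^{2} = \left(- \frac{671}{10}\right)^{2} = \frac{450241}{100}$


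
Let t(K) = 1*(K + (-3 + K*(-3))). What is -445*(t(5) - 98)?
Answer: 49395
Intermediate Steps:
t(K) = -3 - 2*K (t(K) = 1*(K + (-3 - 3*K)) = 1*(-3 - 2*K) = -3 - 2*K)
-445*(t(5) - 98) = -445*((-3 - 2*5) - 98) = -445*((-3 - 10) - 98) = -445*(-13 - 98) = -445*(-111) = 49395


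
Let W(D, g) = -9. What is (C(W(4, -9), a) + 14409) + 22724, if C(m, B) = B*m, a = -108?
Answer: 38105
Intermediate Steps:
(C(W(4, -9), a) + 14409) + 22724 = (-108*(-9) + 14409) + 22724 = (972 + 14409) + 22724 = 15381 + 22724 = 38105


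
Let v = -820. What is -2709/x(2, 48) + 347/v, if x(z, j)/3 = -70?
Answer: 10231/820 ≈ 12.477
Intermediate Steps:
x(z, j) = -210 (x(z, j) = 3*(-70) = -210)
-2709/x(2, 48) + 347/v = -2709/(-210) + 347/(-820) = -2709*(-1/210) + 347*(-1/820) = 129/10 - 347/820 = 10231/820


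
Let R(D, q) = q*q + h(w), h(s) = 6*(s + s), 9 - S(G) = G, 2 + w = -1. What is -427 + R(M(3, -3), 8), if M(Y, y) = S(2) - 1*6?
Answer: -399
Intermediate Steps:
w = -3 (w = -2 - 1 = -3)
S(G) = 9 - G
M(Y, y) = 1 (M(Y, y) = (9 - 1*2) - 1*6 = (9 - 2) - 6 = 7 - 6 = 1)
h(s) = 12*s (h(s) = 6*(2*s) = 12*s)
R(D, q) = -36 + q**2 (R(D, q) = q*q + 12*(-3) = q**2 - 36 = -36 + q**2)
-427 + R(M(3, -3), 8) = -427 + (-36 + 8**2) = -427 + (-36 + 64) = -427 + 28 = -399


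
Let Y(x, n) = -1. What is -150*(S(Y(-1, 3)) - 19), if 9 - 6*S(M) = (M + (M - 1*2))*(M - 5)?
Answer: 3225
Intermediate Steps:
S(M) = 3/2 - (-5 + M)*(-2 + 2*M)/6 (S(M) = 3/2 - (M + (M - 1*2))*(M - 5)/6 = 3/2 - (M + (M - 2))*(-5 + M)/6 = 3/2 - (M + (-2 + M))*(-5 + M)/6 = 3/2 - (-2 + 2*M)*(-5 + M)/6 = 3/2 - (-5 + M)*(-2 + 2*M)/6)
-150*(S(Y(-1, 3)) - 19) = -150*((-⅙ + 2*(-1) - ⅓*(-1)²) - 19) = -150*((-⅙ - 2 - ⅓*1) - 19) = -150*((-⅙ - 2 - ⅓) - 19) = -150*(-5/2 - 19) = -150*(-43/2) = 3225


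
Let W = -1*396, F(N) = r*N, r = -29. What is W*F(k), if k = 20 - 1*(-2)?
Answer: 252648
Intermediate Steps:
k = 22 (k = 20 + 2 = 22)
F(N) = -29*N
W = -396
W*F(k) = -(-11484)*22 = -396*(-638) = 252648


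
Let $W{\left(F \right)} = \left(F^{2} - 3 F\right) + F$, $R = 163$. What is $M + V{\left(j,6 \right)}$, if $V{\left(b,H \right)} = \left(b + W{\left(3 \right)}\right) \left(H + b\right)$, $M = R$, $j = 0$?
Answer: $181$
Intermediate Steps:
$W{\left(F \right)} = F^{2} - 2 F$
$M = 163$
$V{\left(b,H \right)} = \left(3 + b\right) \left(H + b\right)$ ($V{\left(b,H \right)} = \left(b + 3 \left(-2 + 3\right)\right) \left(H + b\right) = \left(b + 3 \cdot 1\right) \left(H + b\right) = \left(b + 3\right) \left(H + b\right) = \left(3 + b\right) \left(H + b\right)$)
$M + V{\left(j,6 \right)} = 163 + \left(0^{2} + 3 \cdot 6 + 3 \cdot 0 + 6 \cdot 0\right) = 163 + \left(0 + 18 + 0 + 0\right) = 163 + 18 = 181$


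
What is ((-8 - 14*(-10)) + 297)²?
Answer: 184041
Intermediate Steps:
((-8 - 14*(-10)) + 297)² = ((-8 + 140) + 297)² = (132 + 297)² = 429² = 184041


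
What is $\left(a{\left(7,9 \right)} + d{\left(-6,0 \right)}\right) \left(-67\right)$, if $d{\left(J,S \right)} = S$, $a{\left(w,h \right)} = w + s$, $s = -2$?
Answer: $-335$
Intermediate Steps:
$a{\left(w,h \right)} = -2 + w$ ($a{\left(w,h \right)} = w - 2 = -2 + w$)
$\left(a{\left(7,9 \right)} + d{\left(-6,0 \right)}\right) \left(-67\right) = \left(\left(-2 + 7\right) + 0\right) \left(-67\right) = \left(5 + 0\right) \left(-67\right) = 5 \left(-67\right) = -335$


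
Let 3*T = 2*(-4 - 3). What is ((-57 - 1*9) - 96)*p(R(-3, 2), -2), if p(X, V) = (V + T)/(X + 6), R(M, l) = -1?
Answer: 216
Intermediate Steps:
T = -14/3 (T = (2*(-4 - 3))/3 = (2*(-7))/3 = (1/3)*(-14) = -14/3 ≈ -4.6667)
p(X, V) = (-14/3 + V)/(6 + X) (p(X, V) = (V - 14/3)/(X + 6) = (-14/3 + V)/(6 + X))
((-57 - 1*9) - 96)*p(R(-3, 2), -2) = ((-57 - 1*9) - 96)*((-14/3 - 2)/(6 - 1)) = ((-57 - 9) - 96)*(-20/3/5) = (-66 - 96)*((1/5)*(-20/3)) = -162*(-4/3) = 216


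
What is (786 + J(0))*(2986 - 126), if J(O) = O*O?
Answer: 2247960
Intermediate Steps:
J(O) = O²
(786 + J(0))*(2986 - 126) = (786 + 0²)*(2986 - 126) = (786 + 0)*2860 = 786*2860 = 2247960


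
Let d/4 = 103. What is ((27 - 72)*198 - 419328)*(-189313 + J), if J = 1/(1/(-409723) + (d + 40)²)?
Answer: 754032984200159274520/9300894199 ≈ 8.1071e+10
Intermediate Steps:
d = 412 (d = 4*103 = 412)
J = 409723/83708047791 (J = 1/(1/(-409723) + (412 + 40)²) = 1/(-1/409723 + 452²) = 1/(-1/409723 + 204304) = 1/(83708047791/409723) = 409723/83708047791 ≈ 4.8947e-6)
((27 - 72)*198 - 419328)*(-189313 + J) = ((27 - 72)*198 - 419328)*(-189313 + 409723/83708047791) = (-45*198 - 419328)*(-15847021651047860/83708047791) = (-8910 - 419328)*(-15847021651047860/83708047791) = -428238*(-15847021651047860/83708047791) = 754032984200159274520/9300894199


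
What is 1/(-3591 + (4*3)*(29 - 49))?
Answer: -1/3831 ≈ -0.00026103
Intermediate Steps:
1/(-3591 + (4*3)*(29 - 49)) = 1/(-3591 + 12*(-20)) = 1/(-3591 - 240) = 1/(-3831) = -1/3831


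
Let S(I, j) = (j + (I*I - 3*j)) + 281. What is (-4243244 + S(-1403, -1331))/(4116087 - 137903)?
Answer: -81139/142078 ≈ -0.57109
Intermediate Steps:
S(I, j) = 281 + I² - 2*j (S(I, j) = (j + (I² - 3*j)) + 281 = (I² - 2*j) + 281 = 281 + I² - 2*j)
(-4243244 + S(-1403, -1331))/(4116087 - 137903) = (-4243244 + (281 + (-1403)² - 2*(-1331)))/(4116087 - 137903) = (-4243244 + (281 + 1968409 + 2662))/3978184 = (-4243244 + 1971352)*(1/3978184) = -2271892*1/3978184 = -81139/142078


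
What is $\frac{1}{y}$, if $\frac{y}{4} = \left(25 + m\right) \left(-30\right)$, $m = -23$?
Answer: $- \frac{1}{240} \approx -0.0041667$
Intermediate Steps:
$y = -240$ ($y = 4 \left(25 - 23\right) \left(-30\right) = 4 \cdot 2 \left(-30\right) = 4 \left(-60\right) = -240$)
$\frac{1}{y} = \frac{1}{-240} = - \frac{1}{240}$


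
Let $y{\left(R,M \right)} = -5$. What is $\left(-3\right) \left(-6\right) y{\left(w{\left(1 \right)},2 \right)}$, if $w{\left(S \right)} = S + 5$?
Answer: $-90$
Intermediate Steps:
$w{\left(S \right)} = 5 + S$
$\left(-3\right) \left(-6\right) y{\left(w{\left(1 \right)},2 \right)} = \left(-3\right) \left(-6\right) \left(-5\right) = 18 \left(-5\right) = -90$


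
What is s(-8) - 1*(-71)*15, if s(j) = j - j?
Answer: 1065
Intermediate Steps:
s(j) = 0
s(-8) - 1*(-71)*15 = 0 - 1*(-71)*15 = 0 + 71*15 = 0 + 1065 = 1065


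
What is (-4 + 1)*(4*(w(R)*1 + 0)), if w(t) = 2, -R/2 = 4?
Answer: -24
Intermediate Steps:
R = -8 (R = -2*4 = -8)
(-4 + 1)*(4*(w(R)*1 + 0)) = (-4 + 1)*(4*(2*1 + 0)) = -12*(2 + 0) = -12*2 = -3*8 = -24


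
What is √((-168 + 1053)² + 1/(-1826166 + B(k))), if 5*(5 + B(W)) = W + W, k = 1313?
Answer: 2*√16315470542164965270/9128229 ≈ 885.00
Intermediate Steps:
B(W) = -5 + 2*W/5 (B(W) = -5 + (W + W)/5 = -5 + (2*W)/5 = -5 + 2*W/5)
√((-168 + 1053)² + 1/(-1826166 + B(k))) = √((-168 + 1053)² + 1/(-1826166 + (-5 + (⅖)*1313))) = √(885² + 1/(-1826166 + (-5 + 2626/5))) = √(783225 + 1/(-1826166 + 2601/5)) = √(783225 + 1/(-9128229/5)) = √(783225 - 5/9128229) = √(7149457158520/9128229) = 2*√16315470542164965270/9128229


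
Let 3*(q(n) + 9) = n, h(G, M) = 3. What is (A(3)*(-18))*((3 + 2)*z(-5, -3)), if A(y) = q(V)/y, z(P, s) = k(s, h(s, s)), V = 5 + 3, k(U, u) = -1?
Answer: -190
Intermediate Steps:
V = 8
q(n) = -9 + n/3
z(P, s) = -1
A(y) = -19/(3*y) (A(y) = (-9 + (1/3)*8)/y = (-9 + 8/3)/y = -19/(3*y))
(A(3)*(-18))*((3 + 2)*z(-5, -3)) = (-19/3/3*(-18))*((3 + 2)*(-1)) = (-19/3*1/3*(-18))*(5*(-1)) = -19/9*(-18)*(-5) = 38*(-5) = -190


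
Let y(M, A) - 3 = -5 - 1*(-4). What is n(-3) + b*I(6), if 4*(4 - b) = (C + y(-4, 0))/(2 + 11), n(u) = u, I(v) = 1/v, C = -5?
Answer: -725/312 ≈ -2.3237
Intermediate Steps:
y(M, A) = 2 (y(M, A) = 3 + (-5 - 1*(-4)) = 3 + (-5 + 4) = 3 - 1 = 2)
b = 211/52 (b = 4 - (-5 + 2)/(4*(2 + 11)) = 4 - (-3)/(4*13) = 4 - ¼*(-3/13) = 4 + 3/52 = 211/52 ≈ 4.0577)
n(-3) + b*I(6) = -3 + (211/52)/6 = -3 + (211/52)*(⅙) = -3 + 211/312 = -725/312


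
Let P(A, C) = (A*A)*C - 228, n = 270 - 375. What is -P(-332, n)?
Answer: 11573748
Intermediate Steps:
n = -105
P(A, C) = -228 + C*A**2 (P(A, C) = A**2*C - 228 = C*A**2 - 228 = -228 + C*A**2)
-P(-332, n) = -(-228 - 105*(-332)**2) = -(-228 - 105*110224) = -(-228 - 11573520) = -1*(-11573748) = 11573748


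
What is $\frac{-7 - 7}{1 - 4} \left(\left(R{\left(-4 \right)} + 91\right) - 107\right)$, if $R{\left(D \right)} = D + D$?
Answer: $-112$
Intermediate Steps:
$R{\left(D \right)} = 2 D$
$\frac{-7 - 7}{1 - 4} \left(\left(R{\left(-4 \right)} + 91\right) - 107\right) = \frac{-7 - 7}{1 - 4} \left(\left(2 \left(-4\right) + 91\right) - 107\right) = - \frac{14}{-3} \left(\left(-8 + 91\right) - 107\right) = \left(-14\right) \left(- \frac{1}{3}\right) \left(83 - 107\right) = \frac{14}{3} \left(-24\right) = -112$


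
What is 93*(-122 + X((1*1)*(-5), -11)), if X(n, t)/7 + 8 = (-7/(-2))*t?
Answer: -83235/2 ≈ -41618.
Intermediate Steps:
X(n, t) = -56 + 49*t/2 (X(n, t) = -56 + 7*((-7/(-2))*t) = -56 + 7*((-7*(-1/2))*t) = -56 + 7*(7*t/2) = -56 + 49*t/2)
93*(-122 + X((1*1)*(-5), -11)) = 93*(-122 + (-56 + (49/2)*(-11))) = 93*(-122 + (-56 - 539/2)) = 93*(-122 - 651/2) = 93*(-895/2) = -83235/2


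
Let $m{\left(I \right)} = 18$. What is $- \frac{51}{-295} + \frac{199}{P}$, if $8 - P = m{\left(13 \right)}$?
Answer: $- \frac{11639}{590} \approx -19.727$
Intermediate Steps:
$P = -10$ ($P = 8 - 18 = -10$)
$- \frac{51}{-295} + \frac{199}{P} = - \frac{51}{-295} + \frac{199}{-10} = \left(-51\right) \left(- \frac{1}{295}\right) + 199 \left(- \frac{1}{10}\right) = \frac{51}{295} - \frac{199}{10} = - \frac{11639}{590}$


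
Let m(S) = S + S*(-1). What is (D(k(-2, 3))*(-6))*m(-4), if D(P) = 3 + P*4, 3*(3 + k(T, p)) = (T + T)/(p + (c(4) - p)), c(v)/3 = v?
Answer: 0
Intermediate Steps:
c(v) = 3*v
k(T, p) = -3 + T/18 (k(T, p) = -3 + ((T + T)/(p + (3*4 - p)))/3 = -3 + ((2*T)/(p + (12 - p)))/3 = -3 + ((2*T)/12)/3 = -3 + ((2*T)*(1/12))/3 = -3 + (T/6)/3 = -3 + T/18)
m(S) = 0 (m(S) = S - S = 0)
D(P) = 3 + 4*P
(D(k(-2, 3))*(-6))*m(-4) = ((3 + 4*(-3 + (1/18)*(-2)))*(-6))*0 = ((3 + 4*(-3 - ⅑))*(-6))*0 = ((3 + 4*(-28/9))*(-6))*0 = ((3 - 112/9)*(-6))*0 = -85/9*(-6)*0 = (170/3)*0 = 0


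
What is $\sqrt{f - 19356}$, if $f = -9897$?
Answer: $7 i \sqrt{597} \approx 171.04 i$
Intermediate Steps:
$\sqrt{f - 19356} = \sqrt{-9897 - 19356} = \sqrt{-29253} = 7 i \sqrt{597}$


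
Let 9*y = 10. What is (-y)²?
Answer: 100/81 ≈ 1.2346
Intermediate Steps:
y = 10/9 (y = (⅑)*10 = 10/9 ≈ 1.1111)
(-y)² = (-1*10/9)² = (-10/9)² = 100/81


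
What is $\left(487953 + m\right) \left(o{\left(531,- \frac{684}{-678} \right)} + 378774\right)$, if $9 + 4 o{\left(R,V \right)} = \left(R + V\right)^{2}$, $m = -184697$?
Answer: $\frac{1740704571867888}{12769} \approx 1.3632 \cdot 10^{11}$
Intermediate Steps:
$o{\left(R,V \right)} = - \frac{9}{4} + \frac{\left(R + V\right)^{2}}{4}$
$\left(487953 + m\right) \left(o{\left(531,- \frac{684}{-678} \right)} + 378774\right) = \left(487953 - 184697\right) \left(\left(- \frac{9}{4} + \frac{\left(531 - \frac{684}{-678}\right)^{2}}{4}\right) + 378774\right) = 303256 \left(\left(- \frac{9}{4} + \frac{\left(531 - - \frac{114}{113}\right)^{2}}{4}\right) + 378774\right) = 303256 \left(\left(- \frac{9}{4} + \frac{\left(531 + \frac{114}{113}\right)^{2}}{4}\right) + 378774\right) = 303256 \left(\left(- \frac{9}{4} + \frac{\left(\frac{60117}{113}\right)^{2}}{4}\right) + 378774\right) = 303256 \left(\left(- \frac{9}{4} + \frac{1}{4} \cdot \frac{3614053689}{12769}\right) + 378774\right) = 303256 \left(\left(- \frac{9}{4} + \frac{3614053689}{51076}\right) + 378774\right) = 303256 \left(\frac{903484692}{12769} + 378774\right) = 303256 \cdot \frac{5740049898}{12769} = \frac{1740704571867888}{12769}$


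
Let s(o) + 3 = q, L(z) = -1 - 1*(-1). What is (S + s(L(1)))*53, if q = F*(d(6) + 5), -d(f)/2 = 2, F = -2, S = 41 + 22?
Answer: 3074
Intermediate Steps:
S = 63
L(z) = 0 (L(z) = -1 + 1 = 0)
d(f) = -4 (d(f) = -2*2 = -4)
q = -2 (q = -2*(-4 + 5) = -2*1 = -2)
s(o) = -5 (s(o) = -3 - 2 = -5)
(S + s(L(1)))*53 = (63 - 5)*53 = 58*53 = 3074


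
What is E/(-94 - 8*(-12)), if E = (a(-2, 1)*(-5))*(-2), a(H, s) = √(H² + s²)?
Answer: 5*√5 ≈ 11.180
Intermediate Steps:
E = 10*√5 (E = (√((-2)² + 1²)*(-5))*(-2) = (√(4 + 1)*(-5))*(-2) = (√5*(-5))*(-2) = -5*√5*(-2) = 10*√5 ≈ 22.361)
E/(-94 - 8*(-12)) = (10*√5)/(-94 - 8*(-12)) = (10*√5)/(-94 + 96) = (10*√5)/2 = (10*√5)*(½) = 5*√5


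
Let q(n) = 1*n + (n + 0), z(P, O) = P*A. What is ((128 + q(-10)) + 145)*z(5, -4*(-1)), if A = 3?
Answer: 3795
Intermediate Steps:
z(P, O) = 3*P (z(P, O) = P*3 = 3*P)
q(n) = 2*n (q(n) = n + n = 2*n)
((128 + q(-10)) + 145)*z(5, -4*(-1)) = ((128 + 2*(-10)) + 145)*(3*5) = ((128 - 20) + 145)*15 = (108 + 145)*15 = 253*15 = 3795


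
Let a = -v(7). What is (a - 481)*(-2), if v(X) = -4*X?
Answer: 906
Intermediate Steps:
a = 28 (a = -(-4)*7 = -1*(-28) = 28)
(a - 481)*(-2) = (28 - 481)*(-2) = -453*(-2) = 906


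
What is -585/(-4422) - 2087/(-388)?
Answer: 1575949/285956 ≈ 5.5112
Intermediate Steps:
-585/(-4422) - 2087/(-388) = -585*(-1/4422) - 2087*(-1/388) = 195/1474 + 2087/388 = 1575949/285956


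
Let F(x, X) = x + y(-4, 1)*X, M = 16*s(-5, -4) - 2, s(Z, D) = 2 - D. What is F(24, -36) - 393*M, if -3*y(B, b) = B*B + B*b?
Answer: -36774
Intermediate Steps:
y(B, b) = -B**2/3 - B*b/3 (y(B, b) = -(B*B + B*b)/3 = -(B**2 + B*b)/3 = -B**2/3 - B*b/3)
M = 94 (M = 16*(2 - 1*(-4)) - 2 = 16*(2 + 4) - 2 = 16*6 - 2 = 96 - 2 = 94)
F(x, X) = x - 4*X (F(x, X) = x + (-1/3*(-4)*(-4 + 1))*X = x + (-1/3*(-4)*(-3))*X = x - 4*X)
F(24, -36) - 393*M = (24 - 4*(-36)) - 393*94 = (24 + 144) - 36942 = 168 - 36942 = -36774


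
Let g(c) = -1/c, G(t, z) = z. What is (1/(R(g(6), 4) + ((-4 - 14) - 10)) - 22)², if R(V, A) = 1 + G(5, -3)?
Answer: 436921/900 ≈ 485.47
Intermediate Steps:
R(V, A) = -2 (R(V, A) = 1 - 3 = -2)
(1/(R(g(6), 4) + ((-4 - 14) - 10)) - 22)² = (1/(-2 + ((-4 - 14) - 10)) - 22)² = (1/(-2 + (-18 - 10)) - 22)² = (1/(-2 - 28) - 22)² = (1/(-30) - 22)² = (-1/30 - 22)² = (-661/30)² = 436921/900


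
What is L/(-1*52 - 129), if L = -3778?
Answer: 3778/181 ≈ 20.873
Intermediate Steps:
L/(-1*52 - 129) = -3778/(-1*52 - 129) = -3778/(-52 - 129) = -3778/(-181) = -1/181*(-3778) = 3778/181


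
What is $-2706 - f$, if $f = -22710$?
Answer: $20004$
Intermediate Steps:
$-2706 - f = -2706 - -22710 = -2706 + 22710 = 20004$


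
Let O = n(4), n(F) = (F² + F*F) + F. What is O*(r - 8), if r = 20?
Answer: 432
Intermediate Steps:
n(F) = F + 2*F² (n(F) = (F² + F²) + F = 2*F² + F = F + 2*F²)
O = 36 (O = 4*(1 + 2*4) = 4*(1 + 8) = 4*9 = 36)
O*(r - 8) = 36*(20 - 8) = 36*12 = 432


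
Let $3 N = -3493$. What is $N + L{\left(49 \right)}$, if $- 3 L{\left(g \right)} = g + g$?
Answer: $-1197$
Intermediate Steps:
$N = - \frac{3493}{3}$ ($N = \frac{1}{3} \left(-3493\right) = - \frac{3493}{3} \approx -1164.3$)
$L{\left(g \right)} = - \frac{2 g}{3}$ ($L{\left(g \right)} = - \frac{g + g}{3} = - \frac{2 g}{3}$)
$N + L{\left(49 \right)} = - \frac{3493}{3} - \frac{98}{3} = -1197$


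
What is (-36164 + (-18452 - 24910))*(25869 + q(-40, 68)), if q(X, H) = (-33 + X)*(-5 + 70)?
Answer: -1679907224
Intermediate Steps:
q(X, H) = -2145 + 65*X (q(X, H) = (-33 + X)*65 = -2145 + 65*X)
(-36164 + (-18452 - 24910))*(25869 + q(-40, 68)) = (-36164 + (-18452 - 24910))*(25869 + (-2145 + 65*(-40))) = (-36164 - 43362)*(25869 + (-2145 - 2600)) = -79526*(25869 - 4745) = -79526*21124 = -1679907224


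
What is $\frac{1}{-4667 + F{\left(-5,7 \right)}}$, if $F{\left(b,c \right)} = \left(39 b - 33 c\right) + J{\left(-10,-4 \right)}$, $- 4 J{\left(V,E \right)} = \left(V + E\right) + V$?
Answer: $- \frac{1}{5087} \approx -0.00019658$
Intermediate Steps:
$J{\left(V,E \right)} = - \frac{V}{2} - \frac{E}{4}$ ($J{\left(V,E \right)} = - \frac{\left(V + E\right) + V}{4} = - \frac{\left(E + V\right) + V}{4} = - \frac{E + 2 V}{4} = - \frac{V}{2} - \frac{E}{4}$)
$F{\left(b,c \right)} = 6 - 33 c + 39 b$ ($F{\left(b,c \right)} = \left(39 b - 33 c\right) - -6 = \left(- 33 c + 39 b\right) + \left(5 + 1\right) = \left(- 33 c + 39 b\right) + 6 = 6 - 33 c + 39 b$)
$\frac{1}{-4667 + F{\left(-5,7 \right)}} = \frac{1}{-4667 + \left(6 - 231 + 39 \left(-5\right)\right)} = \frac{1}{-4667 - 420} = \frac{1}{-5087} = - \frac{1}{5087}$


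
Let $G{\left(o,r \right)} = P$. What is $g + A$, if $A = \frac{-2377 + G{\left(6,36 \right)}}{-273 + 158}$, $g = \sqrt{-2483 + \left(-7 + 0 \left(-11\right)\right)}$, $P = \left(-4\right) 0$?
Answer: $\frac{2377}{115} + i \sqrt{2490} \approx 20.67 + 49.9 i$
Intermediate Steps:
$P = 0$
$G{\left(o,r \right)} = 0$
$g = i \sqrt{2490}$ ($g = \sqrt{-2483 + \left(-7 + 0\right)} = \sqrt{-2483 - 7} = \sqrt{-2490} = i \sqrt{2490} \approx 49.9 i$)
$A = \frac{2377}{115}$ ($A = \frac{-2377 + 0}{-273 + 158} = - \frac{2377}{-115} = \left(-2377\right) \left(- \frac{1}{115}\right) = \frac{2377}{115} \approx 20.67$)
$g + A = i \sqrt{2490} + \frac{2377}{115} = \frac{2377}{115} + i \sqrt{2490}$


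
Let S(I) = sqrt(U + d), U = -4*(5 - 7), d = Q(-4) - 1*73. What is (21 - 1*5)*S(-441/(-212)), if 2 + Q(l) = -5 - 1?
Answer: 16*I*sqrt(73) ≈ 136.7*I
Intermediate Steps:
Q(l) = -8 (Q(l) = -2 + (-5 - 1) = -2 - 6 = -8)
d = -81 (d = -8 - 1*73 = -8 - 73 = -81)
U = 8 (U = -4*(-2) = 8)
S(I) = I*sqrt(73) (S(I) = sqrt(8 - 81) = sqrt(-73) = I*sqrt(73))
(21 - 1*5)*S(-441/(-212)) = (21 - 1*5)*(I*sqrt(73)) = (21 - 5)*(I*sqrt(73)) = 16*(I*sqrt(73)) = 16*I*sqrt(73)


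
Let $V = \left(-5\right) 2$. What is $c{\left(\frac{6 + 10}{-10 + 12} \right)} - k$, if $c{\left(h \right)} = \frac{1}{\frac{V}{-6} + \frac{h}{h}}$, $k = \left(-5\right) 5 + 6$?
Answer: $\frac{155}{8} \approx 19.375$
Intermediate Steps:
$V = -10$
$k = -19$ ($k = -25 + 6 = -19$)
$c{\left(h \right)} = \frac{3}{8}$ ($c{\left(h \right)} = \frac{1}{- \frac{10}{-6} + \frac{h}{h}} = \frac{1}{\left(-10\right) \left(- \frac{1}{6}\right) + 1} = \frac{1}{\frac{5}{3} + 1} = \frac{1}{\frac{8}{3}} = \frac{3}{8}$)
$c{\left(\frac{6 + 10}{-10 + 12} \right)} - k = \frac{3}{8} - -19 = \frac{3}{8} + 19 = \frac{155}{8}$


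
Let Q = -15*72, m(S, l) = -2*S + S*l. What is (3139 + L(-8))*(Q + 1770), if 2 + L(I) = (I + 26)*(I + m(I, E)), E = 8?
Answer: 1469010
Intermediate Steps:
L(I) = -2 + 7*I*(26 + I) (L(I) = -2 + (I + 26)*(I + I*(-2 + 8)) = -2 + (26 + I)*(I + I*6) = -2 + (26 + I)*(I + 6*I) = -2 + (26 + I)*(7*I) = -2 + 7*I*(26 + I))
Q = -1080
(3139 + L(-8))*(Q + 1770) = (3139 + (-2 + 7*(-8)² + 182*(-8)))*(-1080 + 1770) = (3139 + (-2 + 7*64 - 1456))*690 = (3139 + (-2 + 448 - 1456))*690 = (3139 - 1010)*690 = 2129*690 = 1469010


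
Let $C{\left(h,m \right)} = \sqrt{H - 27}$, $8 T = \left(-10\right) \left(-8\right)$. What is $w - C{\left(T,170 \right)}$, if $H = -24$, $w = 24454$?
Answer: $24454 - i \sqrt{51} \approx 24454.0 - 7.1414 i$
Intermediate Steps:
$T = 10$ ($T = \frac{\left(-10\right) \left(-8\right)}{8} = \frac{1}{8} \cdot 80 = 10$)
$C{\left(h,m \right)} = i \sqrt{51}$ ($C{\left(h,m \right)} = \sqrt{-24 - 27} = \sqrt{-51} = i \sqrt{51}$)
$w - C{\left(T,170 \right)} = 24454 - i \sqrt{51}$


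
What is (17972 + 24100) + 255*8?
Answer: 44112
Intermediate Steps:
(17972 + 24100) + 255*8 = 42072 + 2040 = 44112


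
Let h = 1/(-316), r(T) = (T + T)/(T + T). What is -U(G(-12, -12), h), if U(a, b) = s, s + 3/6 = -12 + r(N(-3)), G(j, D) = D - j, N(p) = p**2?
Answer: 23/2 ≈ 11.500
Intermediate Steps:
r(T) = 1 (r(T) = (2*T)/((2*T)) = (2*T)*(1/(2*T)) = 1)
h = -1/316 ≈ -0.0031646
s = -23/2 (s = -1/2 + (-12 + 1) = -1/2 - 11 = -23/2 ≈ -11.500)
U(a, b) = -23/2
-U(G(-12, -12), h) = -1*(-23/2) = 23/2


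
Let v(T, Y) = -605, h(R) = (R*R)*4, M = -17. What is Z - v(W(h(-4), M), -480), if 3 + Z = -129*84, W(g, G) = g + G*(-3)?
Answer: -10234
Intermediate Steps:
h(R) = 4*R² (h(R) = R²*4 = 4*R²)
W(g, G) = g - 3*G
Z = -10839 (Z = -3 - 129*84 = -3 - 10836 = -10839)
Z - v(W(h(-4), M), -480) = -10839 - 1*(-605) = -10839 + 605 = -10234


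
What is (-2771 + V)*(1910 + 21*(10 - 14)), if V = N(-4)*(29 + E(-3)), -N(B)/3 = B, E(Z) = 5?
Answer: -4314838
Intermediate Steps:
N(B) = -3*B
V = 408 (V = (-3*(-4))*(29 + 5) = 12*34 = 408)
(-2771 + V)*(1910 + 21*(10 - 14)) = (-2771 + 408)*(1910 + 21*(10 - 14)) = -2363*(1910 + 21*(-4)) = -2363*(1910 - 84) = -2363*1826 = -4314838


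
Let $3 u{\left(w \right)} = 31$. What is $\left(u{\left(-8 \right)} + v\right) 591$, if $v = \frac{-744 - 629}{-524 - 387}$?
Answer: $\frac{6374920}{911} \approx 6997.7$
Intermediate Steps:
$v = \frac{1373}{911}$ ($v = - \frac{1373}{-911} = \left(-1373\right) \left(- \frac{1}{911}\right) = \frac{1373}{911} \approx 1.5071$)
$u{\left(w \right)} = \frac{31}{3}$ ($u{\left(w \right)} = \frac{1}{3} \cdot 31 = \frac{31}{3}$)
$\left(u{\left(-8 \right)} + v\right) 591 = \left(\frac{31}{3} + \frac{1373}{911}\right) 591 = \frac{32360}{2733} \cdot 591 = \frac{6374920}{911}$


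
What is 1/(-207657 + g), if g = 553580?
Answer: 1/345923 ≈ 2.8908e-6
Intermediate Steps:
1/(-207657 + g) = 1/(-207657 + 553580) = 1/345923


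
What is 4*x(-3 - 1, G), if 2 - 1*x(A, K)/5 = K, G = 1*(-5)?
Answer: 140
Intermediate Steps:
G = -5
x(A, K) = 10 - 5*K
4*x(-3 - 1, G) = 4*(10 - 5*(-5)) = 4*(10 + 25) = 4*35 = 140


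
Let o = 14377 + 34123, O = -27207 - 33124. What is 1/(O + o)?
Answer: -1/11831 ≈ -8.4524e-5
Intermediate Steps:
O = -60331
o = 48500
1/(O + o) = 1/(-60331 + 48500) = 1/(-11831) = -1/11831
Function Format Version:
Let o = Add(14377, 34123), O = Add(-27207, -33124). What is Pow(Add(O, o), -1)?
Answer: Rational(-1, 11831) ≈ -8.4524e-5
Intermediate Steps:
O = -60331
o = 48500
Pow(Add(O, o), -1) = Pow(Add(-60331, 48500), -1) = Pow(-11831, -1) = Rational(-1, 11831)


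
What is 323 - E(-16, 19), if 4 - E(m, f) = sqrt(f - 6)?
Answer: 319 + sqrt(13) ≈ 322.61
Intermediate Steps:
E(m, f) = 4 - sqrt(-6 + f) (E(m, f) = 4 - sqrt(f - 6) = 4 - sqrt(-6 + f))
323 - E(-16, 19) = 323 - (4 - sqrt(-6 + 19)) = 323 - (4 - sqrt(13)) = 323 + (-4 + sqrt(13)) = 319 + sqrt(13)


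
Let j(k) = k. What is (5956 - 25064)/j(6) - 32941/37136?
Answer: -354896167/111408 ≈ -3185.6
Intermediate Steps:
(5956 - 25064)/j(6) - 32941/37136 = (5956 - 25064)/6 - 32941/37136 = -19108*⅙ - 32941*1/37136 = -9554/3 - 32941/37136 = -354896167/111408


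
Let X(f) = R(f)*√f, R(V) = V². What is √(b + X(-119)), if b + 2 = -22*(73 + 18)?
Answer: √(-2004 + 14161*I*√119) ≈ 276.12 + 279.73*I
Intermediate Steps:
b = -2004 (b = -2 - 22*(73 + 18) = -2 - 22*91 = -2 - 2002 = -2004)
X(f) = f^(5/2) (X(f) = f²*√f = f^(5/2))
√(b + X(-119)) = √(-2004 + (-119)^(5/2)) = √(-2004 + 14161*I*√119)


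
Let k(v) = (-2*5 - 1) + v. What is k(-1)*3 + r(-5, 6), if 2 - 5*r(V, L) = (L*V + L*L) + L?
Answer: -38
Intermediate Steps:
k(v) = -11 + v (k(v) = (-10 - 1) + v = -11 + v)
r(V, L) = ⅖ - L/5 - L²/5 - L*V/5 (r(V, L) = ⅖ - ((L*V + L*L) + L)/5 = ⅖ - ((L*V + L²) + L)/5 = ⅖ - ((L² + L*V) + L)/5 = ⅖ - (L + L² + L*V)/5 = ⅖ + (-L/5 - L²/5 - L*V/5) = ⅖ - L/5 - L²/5 - L*V/5)
k(-1)*3 + r(-5, 6) = (-11 - 1)*3 + (⅖ - ⅕*6 - ⅕*6² - ⅕*6*(-5)) = -12*3 + (⅖ - 6/5 - ⅕*36 + 6) = -36 + (⅖ - 6/5 - 36/5 + 6) = -36 - 2 = -38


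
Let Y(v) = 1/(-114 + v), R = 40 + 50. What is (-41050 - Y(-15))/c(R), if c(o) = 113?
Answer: -5295449/14577 ≈ -363.27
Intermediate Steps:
R = 90
(-41050 - Y(-15))/c(R) = (-41050 - 1/(-114 - 15))/113 = (-41050 - 1/(-129))*(1/113) = (-41050 - 1*(-1/129))*(1/113) = (-41050 + 1/129)*(1/113) = -5295449/129*1/113 = -5295449/14577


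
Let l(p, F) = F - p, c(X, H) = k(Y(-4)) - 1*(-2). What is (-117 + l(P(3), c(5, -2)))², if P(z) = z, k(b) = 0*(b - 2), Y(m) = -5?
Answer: 13924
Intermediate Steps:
k(b) = 0 (k(b) = 0*(-2 + b) = 0)
c(X, H) = 2 (c(X, H) = 0 - 1*(-2) = 0 + 2 = 2)
(-117 + l(P(3), c(5, -2)))² = (-117 + (2 - 1*3))² = (-117 + (2 - 3))² = (-117 - 1)² = (-118)² = 13924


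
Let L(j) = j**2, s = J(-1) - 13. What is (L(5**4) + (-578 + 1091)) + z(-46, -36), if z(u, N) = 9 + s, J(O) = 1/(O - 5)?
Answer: 2346803/6 ≈ 3.9113e+5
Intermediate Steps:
J(O) = 1/(-5 + O)
s = -79/6 (s = 1/(-5 - 1) - 13 = 1/(-6) - 13 = -1/6 - 13 = -79/6 ≈ -13.167)
z(u, N) = -25/6 (z(u, N) = 9 - 79/6 = -25/6)
(L(5**4) + (-578 + 1091)) + z(-46, -36) = ((5**4)**2 + (-578 + 1091)) - 25/6 = (625**2 + 513) - 25/6 = (390625 + 513) - 25/6 = 391138 - 25/6 = 2346803/6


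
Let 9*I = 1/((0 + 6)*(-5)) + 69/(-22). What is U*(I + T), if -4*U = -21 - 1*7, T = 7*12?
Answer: 869519/1485 ≈ 585.54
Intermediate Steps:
T = 84
U = 7 (U = -(-21 - 1*7)/4 = -(-21 - 7)/4 = -¼*(-28) = 7)
I = -523/1485 (I = (1/((0 + 6)*(-5)) + 69/(-22))/9 = (1/(6*(-5)) + 69*(-1/22))/9 = (1/(-30) - 69/22)/9 = (1*(-1/30) - 69/22)/9 = (-1/30 - 69/22)/9 = (⅑)*(-523/165) = -523/1485 ≈ -0.35219)
U*(I + T) = 7*(-523/1485 + 84) = 7*(124217/1485) = 869519/1485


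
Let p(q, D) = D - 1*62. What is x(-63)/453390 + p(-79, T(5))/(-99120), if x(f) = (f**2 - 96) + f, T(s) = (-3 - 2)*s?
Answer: 5213/561680 ≈ 0.0092811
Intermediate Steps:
T(s) = -5*s
p(q, D) = -62 + D (p(q, D) = D - 62 = -62 + D)
x(f) = -96 + f + f**2 (x(f) = (-96 + f**2) + f = -96 + f + f**2)
x(-63)/453390 + p(-79, T(5))/(-99120) = (-96 - 63 + (-63)**2)/453390 + (-62 - 5*5)/(-99120) = (-96 - 63 + 3969)*(1/453390) + (-62 - 25)*(-1/99120) = 3810*(1/453390) - 87*(-1/99120) = 1/119 + 29/33040 = 5213/561680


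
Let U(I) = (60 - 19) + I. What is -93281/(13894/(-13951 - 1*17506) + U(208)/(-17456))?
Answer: 51221846319152/250366457 ≈ 2.0459e+5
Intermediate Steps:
U(I) = 41 + I
-93281/(13894/(-13951 - 1*17506) + U(208)/(-17456)) = -93281/(13894/(-13951 - 1*17506) + (41 + 208)/(-17456)) = -93281/(13894/(-13951 - 17506) + 249*(-1/17456)) = -93281/(13894/(-31457) - 249/17456) = -93281/(13894*(-1/31457) - 249/17456) = -93281/(-13894/31457 - 249/17456) = -93281/(-250366457/549113392) = -93281*(-549113392/250366457) = 51221846319152/250366457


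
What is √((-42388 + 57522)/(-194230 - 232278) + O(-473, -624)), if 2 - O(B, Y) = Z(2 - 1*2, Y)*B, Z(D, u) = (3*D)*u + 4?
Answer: √86132332876286/213254 ≈ 43.520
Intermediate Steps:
Z(D, u) = 4 + 3*D*u (Z(D, u) = 3*D*u + 4 = 4 + 3*D*u)
O(B, Y) = 2 - 4*B (O(B, Y) = 2 - (4 + 3*(2 - 1*2)*Y)*B = 2 - (4 + 3*(2 - 2)*Y)*B = 2 - (4 + 3*0*Y)*B = 2 - (4 + 0)*B = 2 - 4*B)
√((-42388 + 57522)/(-194230 - 232278) + O(-473, -624)) = √((-42388 + 57522)/(-194230 - 232278) + (2 - 4*(-473))) = √(15134/(-426508) + (2 + 1892)) = √(15134*(-1/426508) + 1894) = √(-7567/213254 + 1894) = √(403895509/213254) = √86132332876286/213254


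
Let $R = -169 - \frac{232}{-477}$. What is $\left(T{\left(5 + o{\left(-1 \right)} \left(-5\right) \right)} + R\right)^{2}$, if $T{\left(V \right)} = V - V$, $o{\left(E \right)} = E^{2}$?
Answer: $\frac{6461105161}{227529} \approx 28397.0$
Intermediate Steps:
$T{\left(V \right)} = 0$
$R = - \frac{80381}{477}$ ($R = -169 - - \frac{232}{477} = -169 + \frac{232}{477} = - \frac{80381}{477} \approx -168.51$)
$\left(T{\left(5 + o{\left(-1 \right)} \left(-5\right) \right)} + R\right)^{2} = \left(0 - \frac{80381}{477}\right)^{2} = \left(- \frac{80381}{477}\right)^{2} = \frac{6461105161}{227529}$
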